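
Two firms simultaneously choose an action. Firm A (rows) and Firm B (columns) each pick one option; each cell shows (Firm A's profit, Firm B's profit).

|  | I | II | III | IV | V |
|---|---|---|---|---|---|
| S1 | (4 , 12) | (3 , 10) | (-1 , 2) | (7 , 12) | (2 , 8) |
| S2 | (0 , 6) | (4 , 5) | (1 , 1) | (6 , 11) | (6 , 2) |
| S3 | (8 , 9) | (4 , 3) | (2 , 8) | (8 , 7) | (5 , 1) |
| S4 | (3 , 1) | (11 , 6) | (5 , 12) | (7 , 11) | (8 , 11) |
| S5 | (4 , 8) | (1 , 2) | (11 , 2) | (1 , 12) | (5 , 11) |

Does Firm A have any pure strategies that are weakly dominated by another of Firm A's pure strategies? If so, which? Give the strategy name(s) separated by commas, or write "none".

S1: dominated, since S3 does at least as well everywhere (I: 8>4, II: 4>3, III: 2>-1, IV: 8>7, V: 5>2).
S2 is weakly dominated by S4 (I: 3>0, II: 11>4, III: 5>1, IV: 7>6, V: 8>6).
S3 is not dominated — it holds its own against S1 at I (8>4); S2 at I (8>0); S4 at I (8>3); S5 at I (8>4).
S4 is not dominated — it holds its own against S1 at II (11>3); S2 at I (3>0); S3 at II (11>4); S5 at II (11>1).
S5: no other strategy beats it everywhere (S1 at III (11>-1); S2 at I (4>0); S3 at III (11>2); S4 at I (4>3)).

S1, S2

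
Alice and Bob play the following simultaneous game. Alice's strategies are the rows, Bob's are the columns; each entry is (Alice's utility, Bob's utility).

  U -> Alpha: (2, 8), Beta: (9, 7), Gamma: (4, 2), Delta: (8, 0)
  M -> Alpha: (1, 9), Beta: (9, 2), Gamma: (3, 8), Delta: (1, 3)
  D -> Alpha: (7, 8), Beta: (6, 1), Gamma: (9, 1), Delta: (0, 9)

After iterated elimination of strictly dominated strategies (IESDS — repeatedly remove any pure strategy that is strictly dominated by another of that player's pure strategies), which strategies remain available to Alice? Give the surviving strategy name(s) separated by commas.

For Bob, Alpha strictly dominates Beta on the remaining rows (U: 8>7, M: 9>2, D: 8>1); eliminate Beta.
Row M is eliminated: U beats it against every remaining column (Alpha: 2>1, Gamma: 4>3, Delta: 8>1).
Bob's strategy Gamma is strictly dominated by Alpha (U: 8>2, D: 8>1) and is removed.
Among the remaining strategies, none is strictly dominated by another pure strategy of the same player, so the elimination stops.
Surviving strategies — Alice: {U, D}; Bob: {Alpha, Delta}.

U, D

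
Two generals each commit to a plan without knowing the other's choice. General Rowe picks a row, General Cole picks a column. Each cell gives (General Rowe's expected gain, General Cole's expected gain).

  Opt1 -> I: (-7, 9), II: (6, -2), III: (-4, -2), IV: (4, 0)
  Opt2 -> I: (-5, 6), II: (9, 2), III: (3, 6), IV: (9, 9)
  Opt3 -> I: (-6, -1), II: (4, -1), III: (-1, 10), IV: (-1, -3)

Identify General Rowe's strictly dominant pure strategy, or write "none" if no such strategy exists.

Opt2

Opt2 vs Opt1: I: -5>-7, II: 9>6, III: 3>-4, IV: 9>4.
Opt2 vs Opt3: I: -5>-6, II: 9>4, III: 3>-1, IV: 9>-1.
Opt2 strictly beats every other strategy against every opponent action, so it is strictly dominant.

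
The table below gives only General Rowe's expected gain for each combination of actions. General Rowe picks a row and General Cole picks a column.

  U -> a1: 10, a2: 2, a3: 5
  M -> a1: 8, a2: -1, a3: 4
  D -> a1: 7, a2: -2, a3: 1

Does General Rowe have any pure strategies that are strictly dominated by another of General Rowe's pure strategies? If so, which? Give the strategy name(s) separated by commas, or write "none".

M, D

Nothing dominates U: M at a1 (10>8); D at a1 (10>7).
U strictly dominates M — a1: 10>8, a2: 2>-1, a3: 5>4.
D: dominated, since U does at least as well everywhere (a1: 10>7, a2: 2>-2, a3: 5>1).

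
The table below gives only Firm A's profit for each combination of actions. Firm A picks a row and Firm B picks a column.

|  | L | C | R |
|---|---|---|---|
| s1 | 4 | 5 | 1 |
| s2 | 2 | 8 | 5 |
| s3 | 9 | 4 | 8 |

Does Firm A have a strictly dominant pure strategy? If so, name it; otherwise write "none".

none

s1 fails to dominate s2 at C (5<8).
s2 fails to dominate s1 at L (2<4).
s3 fails to dominate s1 at C (4<5).
No single strategy dominates all the others.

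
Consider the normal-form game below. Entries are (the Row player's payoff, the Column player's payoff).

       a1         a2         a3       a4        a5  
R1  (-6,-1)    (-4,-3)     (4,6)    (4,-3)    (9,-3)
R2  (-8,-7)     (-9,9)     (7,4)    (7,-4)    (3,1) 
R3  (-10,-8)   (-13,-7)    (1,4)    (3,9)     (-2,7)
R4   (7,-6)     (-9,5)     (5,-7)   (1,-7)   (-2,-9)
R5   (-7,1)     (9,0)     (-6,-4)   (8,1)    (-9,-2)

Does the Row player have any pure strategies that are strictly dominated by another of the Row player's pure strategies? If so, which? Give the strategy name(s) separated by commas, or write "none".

R3

R1 is not dominated — it holds its own against R2 at a1 (-6>-8); R3 at a1 (-6>-10); R4 at a2 (-4>-9); R5 at a1 (-6>-7).
Nothing dominates R2: R1 at a3 (7>4); R3 at a1 (-8>-10); R4 at a2 (-9=-9); R5 at a3 (7>-6).
R1 strictly dominates R3 — a1: -6>-10, a2: -4>-13, a3: 4>1, a4: 4>3, a5: 9>-2.
R4: no other strategy beats it everywhere (R1 at a1 (7>-6); R2 at a1 (7>-8); R3 at a1 (7>-10); R5 at a1 (7>-7)).
R5 is not dominated — it holds its own against R1 at a2 (9>-4); R2 at a1 (-7>-8); R3 at a1 (-7>-10); R4 at a2 (9>-9).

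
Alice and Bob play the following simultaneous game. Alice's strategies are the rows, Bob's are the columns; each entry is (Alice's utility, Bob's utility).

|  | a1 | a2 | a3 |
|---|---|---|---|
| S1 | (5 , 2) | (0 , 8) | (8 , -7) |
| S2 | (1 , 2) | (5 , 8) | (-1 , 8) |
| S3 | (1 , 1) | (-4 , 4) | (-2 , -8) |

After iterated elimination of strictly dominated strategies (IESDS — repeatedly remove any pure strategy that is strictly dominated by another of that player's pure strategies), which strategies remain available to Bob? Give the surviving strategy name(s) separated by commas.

a2, a3

For Alice, S1 strictly dominates S3 on the remaining columns (a1: 5>1, a2: 0>-4, a3: 8>-2); eliminate S3.
For Bob, a2 strictly dominates a1 on the remaining rows (S1: 8>2, S2: 8>2); eliminate a1.
Among the remaining strategies, none is strictly dominated by another pure strategy of the same player, so the elimination stops.
Surviving strategies — Alice: {S1, S2}; Bob: {a2, a3}.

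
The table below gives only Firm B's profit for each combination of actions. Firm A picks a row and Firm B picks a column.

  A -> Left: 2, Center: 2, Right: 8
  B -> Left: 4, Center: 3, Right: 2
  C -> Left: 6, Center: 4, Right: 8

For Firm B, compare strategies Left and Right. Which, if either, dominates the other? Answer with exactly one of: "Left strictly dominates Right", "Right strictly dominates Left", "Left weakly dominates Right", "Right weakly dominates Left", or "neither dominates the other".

neither dominates the other

Left's payoffs vs Right's, by Firm A's action — A: 2<8, B: 4>2, C: 6<8.
Left does better at B but worse at A, C; neither strategy dominates the other.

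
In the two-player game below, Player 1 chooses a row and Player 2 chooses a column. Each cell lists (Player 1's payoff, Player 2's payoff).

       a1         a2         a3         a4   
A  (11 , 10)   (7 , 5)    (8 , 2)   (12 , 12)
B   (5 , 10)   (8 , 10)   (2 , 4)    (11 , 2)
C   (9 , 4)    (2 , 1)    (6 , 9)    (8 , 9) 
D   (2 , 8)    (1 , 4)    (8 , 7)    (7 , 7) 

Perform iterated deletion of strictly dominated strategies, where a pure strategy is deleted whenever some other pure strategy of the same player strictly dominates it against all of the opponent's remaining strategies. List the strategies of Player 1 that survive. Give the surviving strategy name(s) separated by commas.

A, B

Row C is eliminated: A beats it against every remaining column (a1: 11>9, a2: 7>2, a3: 8>6, a4: 12>8).
Column a3 is eliminated: a1 beats it against every remaining row (A: 10>2, B: 10>4, D: 8>7).
Row D is eliminated: A beats it against every remaining column (a1: 11>2, a2: 7>1, a4: 12>7).
Among the remaining strategies, none is strictly dominated by another pure strategy of the same player, so the elimination stops.
Surviving strategies — Player 1: {A, B}; Player 2: {a1, a2, a4}.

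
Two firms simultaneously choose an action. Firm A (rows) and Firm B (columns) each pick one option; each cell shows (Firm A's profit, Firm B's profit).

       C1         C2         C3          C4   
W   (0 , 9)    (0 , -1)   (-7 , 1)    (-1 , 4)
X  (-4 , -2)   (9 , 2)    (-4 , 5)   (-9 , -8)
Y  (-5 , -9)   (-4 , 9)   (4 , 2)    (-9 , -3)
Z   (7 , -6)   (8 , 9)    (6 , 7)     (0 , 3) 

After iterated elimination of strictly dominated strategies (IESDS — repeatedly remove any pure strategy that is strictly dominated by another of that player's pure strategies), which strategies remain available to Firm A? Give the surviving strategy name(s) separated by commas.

X, Z

Firm A's strategy W is strictly dominated by Z (C1: 7>0, C2: 8>0, C3: 6>-7, C4: 0>-1) and is removed.
Row Y is eliminated: Z beats it against every remaining column (C1: 7>-5, C2: 8>-4, C3: 6>4, C4: 0>-9).
Column C1 is eliminated: C2 beats it against every remaining row (X: 2>-2, Z: 9>-6).
Column C4 is eliminated: C2 beats it against every remaining row (X: 2>-8, Z: 9>3).
Among the remaining strategies, none is strictly dominated by another pure strategy of the same player, so the elimination stops.
Surviving strategies — Firm A: {X, Z}; Firm B: {C2, C3}.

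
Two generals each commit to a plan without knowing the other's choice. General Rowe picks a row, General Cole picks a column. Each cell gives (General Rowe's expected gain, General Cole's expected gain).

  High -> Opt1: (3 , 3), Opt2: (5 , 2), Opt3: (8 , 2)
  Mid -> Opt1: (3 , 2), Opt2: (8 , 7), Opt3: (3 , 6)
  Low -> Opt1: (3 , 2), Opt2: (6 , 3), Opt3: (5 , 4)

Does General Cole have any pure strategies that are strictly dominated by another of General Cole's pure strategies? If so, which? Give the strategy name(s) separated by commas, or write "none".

none

Opt1 is not dominated — it holds its own against Opt2 at High (3>2); Opt3 at High (3>2).
Opt2 is not dominated — it holds its own against Opt1 at Mid (7>2); Opt3 at High (2=2).
Opt3 is not dominated — it holds its own against Opt1 at Mid (6>2); Opt2 at High (2=2).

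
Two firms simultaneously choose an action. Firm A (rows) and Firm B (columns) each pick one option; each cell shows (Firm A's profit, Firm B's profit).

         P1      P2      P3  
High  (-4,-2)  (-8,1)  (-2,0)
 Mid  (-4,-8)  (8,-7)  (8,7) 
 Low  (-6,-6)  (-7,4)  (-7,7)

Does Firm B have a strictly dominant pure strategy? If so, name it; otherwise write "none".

P1 fails to dominate P2 at High (-2<1).
P2 fails to dominate P3 at Mid (-7<7).
P3 fails to dominate P2 at High (0<1).
No single strategy dominates all the others.

none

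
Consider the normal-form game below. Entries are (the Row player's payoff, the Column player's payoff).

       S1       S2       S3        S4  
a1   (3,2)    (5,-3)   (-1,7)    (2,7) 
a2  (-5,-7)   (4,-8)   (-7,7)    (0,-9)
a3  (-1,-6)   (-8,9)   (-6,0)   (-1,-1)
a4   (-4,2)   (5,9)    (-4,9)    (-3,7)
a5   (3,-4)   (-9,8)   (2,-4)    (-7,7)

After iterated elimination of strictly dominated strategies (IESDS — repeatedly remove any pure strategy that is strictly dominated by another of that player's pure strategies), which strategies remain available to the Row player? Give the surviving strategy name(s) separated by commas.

a1, a4, a5

The Row player's strategy a2 is strictly dominated by a1 (S1: 3>-5, S2: 5>4, S3: -1>-7, S4: 2>0) and is removed.
For the Row player, a1 strictly dominates a3 on the remaining columns (S1: 3>-1, S2: 5>-8, S3: -1>-6, S4: 2>-1); eliminate a3.
Column S1 is eliminated: S4 beats it against every remaining row (a1: 7>2, a4: 7>2, a5: 7>-4).
Among the remaining strategies, none is strictly dominated by another pure strategy of the same player, so the elimination stops.
Surviving strategies — the Row player: {a1, a4, a5}; the Column player: {S2, S3, S4}.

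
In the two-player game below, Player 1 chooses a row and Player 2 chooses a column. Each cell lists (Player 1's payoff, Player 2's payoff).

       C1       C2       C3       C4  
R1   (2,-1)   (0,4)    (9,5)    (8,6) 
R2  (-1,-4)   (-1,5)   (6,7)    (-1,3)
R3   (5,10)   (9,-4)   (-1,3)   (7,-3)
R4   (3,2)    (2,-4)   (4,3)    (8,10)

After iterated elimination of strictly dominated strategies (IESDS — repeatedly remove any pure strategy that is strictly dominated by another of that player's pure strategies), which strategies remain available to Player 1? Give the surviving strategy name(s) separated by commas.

Row R2 is eliminated: R1 beats it against every remaining column (C1: 2>-1, C2: 0>-1, C3: 9>6, C4: 8>-1).
Column C2 is eliminated: C3 beats it against every remaining row (R1: 5>4, R3: 3>-4, R4: 3>-4).
Among the remaining strategies, none is strictly dominated by another pure strategy of the same player, so the elimination stops.
Surviving strategies — Player 1: {R1, R3, R4}; Player 2: {C1, C3, C4}.

R1, R3, R4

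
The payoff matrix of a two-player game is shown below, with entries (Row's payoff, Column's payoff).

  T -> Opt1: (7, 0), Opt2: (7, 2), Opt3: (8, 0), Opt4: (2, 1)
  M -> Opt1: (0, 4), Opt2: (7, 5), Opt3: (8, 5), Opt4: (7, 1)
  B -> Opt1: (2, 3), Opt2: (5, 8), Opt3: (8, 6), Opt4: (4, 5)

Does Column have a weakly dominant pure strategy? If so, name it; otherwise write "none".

Opt2

Opt2 vs Opt1: T: 2>0, M: 5>4, B: 8>3.
Opt2 vs Opt3: T: 2>0, M: 5=5, B: 8>6.
Opt2 vs Opt4: T: 2>1, M: 5>1, B: 8>5.
Opt2 is at least as good as every other strategy against every opponent action, so it is weakly dominant.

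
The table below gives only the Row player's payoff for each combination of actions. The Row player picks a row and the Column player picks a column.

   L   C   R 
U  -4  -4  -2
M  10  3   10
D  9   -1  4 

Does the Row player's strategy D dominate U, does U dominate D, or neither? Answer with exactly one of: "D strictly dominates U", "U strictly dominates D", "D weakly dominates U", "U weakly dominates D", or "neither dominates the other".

D's payoffs vs U's, by the Column player's action — L: 9>-4, C: -1>-4, R: 4>-2.
D gives a strictly higher payoff against each opponent action, so D strictly dominates U.

D strictly dominates U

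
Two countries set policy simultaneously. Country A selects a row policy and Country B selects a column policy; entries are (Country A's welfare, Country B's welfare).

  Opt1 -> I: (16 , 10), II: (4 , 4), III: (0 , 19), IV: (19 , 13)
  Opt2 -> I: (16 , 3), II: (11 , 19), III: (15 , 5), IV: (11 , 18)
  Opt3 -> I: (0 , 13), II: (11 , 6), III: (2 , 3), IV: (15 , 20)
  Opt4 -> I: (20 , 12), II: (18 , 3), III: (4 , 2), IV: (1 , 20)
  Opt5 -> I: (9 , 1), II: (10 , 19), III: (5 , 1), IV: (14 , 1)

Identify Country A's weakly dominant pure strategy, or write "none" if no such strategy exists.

Opt1 fails to dominate Opt2 at II (4<11).
Opt2 fails to dominate Opt1 at IV (11<19).
Opt3 fails to dominate Opt1 at I (0<16).
Opt4 fails to dominate Opt1 at IV (1<19).
Opt5 fails to dominate Opt1 at I (9<16).
No single strategy dominates all the others.

none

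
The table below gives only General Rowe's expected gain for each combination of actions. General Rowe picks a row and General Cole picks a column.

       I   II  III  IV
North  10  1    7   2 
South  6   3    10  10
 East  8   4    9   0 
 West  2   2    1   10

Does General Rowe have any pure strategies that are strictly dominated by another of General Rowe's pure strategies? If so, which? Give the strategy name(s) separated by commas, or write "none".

none

North: no other strategy beats it everywhere (South at I (10>6); East at I (10>8); West at I (10>2)).
South: no other strategy beats it everywhere (North at II (3>1); East at III (10>9); West at I (6>2)).
East: no other strategy beats it everywhere (North at II (4>1); South at I (8>6); West at I (8>2)).
West is not dominated — it holds its own against North at II (2>1); South at IV (10=10); East at IV (10>0).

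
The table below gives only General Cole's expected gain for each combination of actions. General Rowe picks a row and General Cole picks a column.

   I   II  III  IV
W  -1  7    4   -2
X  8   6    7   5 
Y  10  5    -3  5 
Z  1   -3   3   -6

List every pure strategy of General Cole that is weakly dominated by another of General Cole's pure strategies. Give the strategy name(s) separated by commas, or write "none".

I is not dominated — it holds its own against II at X (8>6); III at X (8>7); IV at W (-1>-2).
II is not dominated — it holds its own against I at W (7>-1); III at W (7>4); IV at W (7>-2).
III is not dominated — it holds its own against I at W (4>-1); II at X (7>6); IV at W (4>-2).
I weakly dominates IV — W: -1>-2, X: 8>5, Y: 10>5, Z: 1>-6.

IV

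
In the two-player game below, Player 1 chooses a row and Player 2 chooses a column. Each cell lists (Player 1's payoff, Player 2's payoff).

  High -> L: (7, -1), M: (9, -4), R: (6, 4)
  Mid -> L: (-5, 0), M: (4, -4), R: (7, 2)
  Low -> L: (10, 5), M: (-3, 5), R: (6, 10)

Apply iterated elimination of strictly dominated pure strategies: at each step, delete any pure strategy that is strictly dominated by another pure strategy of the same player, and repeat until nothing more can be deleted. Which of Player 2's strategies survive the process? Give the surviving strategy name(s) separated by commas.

Player 2's strategy L is strictly dominated by R (High: 4>-1, Mid: 2>0, Low: 10>5) and is removed.
For Player 1, Mid strictly dominates Low on the remaining columns (M: 4>-3, R: 7>6); eliminate Low.
Player 2's strategy M is strictly dominated by R (High: 4>-4, Mid: 2>-4) and is removed.
Row High is eliminated: Mid beats it against every remaining column (R: 7>6).
Among the remaining strategies, none is strictly dominated by another pure strategy of the same player, so the elimination stops.
Surviving strategies — Player 1: {Mid}; Player 2: {R}.

R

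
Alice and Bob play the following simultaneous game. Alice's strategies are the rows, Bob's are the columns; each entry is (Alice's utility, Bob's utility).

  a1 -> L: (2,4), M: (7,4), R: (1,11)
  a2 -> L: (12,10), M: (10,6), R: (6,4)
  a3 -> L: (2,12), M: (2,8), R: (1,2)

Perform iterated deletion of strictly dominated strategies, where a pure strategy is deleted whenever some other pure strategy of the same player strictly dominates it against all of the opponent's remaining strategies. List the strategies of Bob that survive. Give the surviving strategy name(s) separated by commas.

For Alice, a2 strictly dominates a1 on the remaining columns (L: 12>2, M: 10>7, R: 6>1); eliminate a1.
Row a3 is eliminated: a2 beats it against every remaining column (L: 12>2, M: 10>2, R: 6>1).
For Bob, L strictly dominates M on the remaining rows (a2: 10>6); eliminate M.
Bob's strategy R is strictly dominated by L (a2: 10>4) and is removed.
Among the remaining strategies, none is strictly dominated by another pure strategy of the same player, so the elimination stops.
Surviving strategies — Alice: {a2}; Bob: {L}.

L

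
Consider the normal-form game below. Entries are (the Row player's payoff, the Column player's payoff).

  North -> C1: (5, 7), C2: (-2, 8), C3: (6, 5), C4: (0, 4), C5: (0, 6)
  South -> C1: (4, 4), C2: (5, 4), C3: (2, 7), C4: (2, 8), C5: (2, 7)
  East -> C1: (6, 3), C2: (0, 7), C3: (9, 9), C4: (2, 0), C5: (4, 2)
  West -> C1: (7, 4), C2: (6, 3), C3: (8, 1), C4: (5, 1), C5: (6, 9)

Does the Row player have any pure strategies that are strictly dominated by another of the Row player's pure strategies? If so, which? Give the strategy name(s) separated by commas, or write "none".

North: dominated, since East does at least as well everywhere (C1: 6>5, C2: 0>-2, C3: 9>6, C4: 2>0, C5: 4>0).
West strictly dominates South — C1: 7>4, C2: 6>5, C3: 8>2, C4: 5>2, C5: 6>2.
Nothing dominates East: North at C1 (6>5); South at C1 (6>4); West at C3 (9>8).
Nothing dominates West: North at C1 (7>5); South at C1 (7>4); East at C1 (7>6).

North, South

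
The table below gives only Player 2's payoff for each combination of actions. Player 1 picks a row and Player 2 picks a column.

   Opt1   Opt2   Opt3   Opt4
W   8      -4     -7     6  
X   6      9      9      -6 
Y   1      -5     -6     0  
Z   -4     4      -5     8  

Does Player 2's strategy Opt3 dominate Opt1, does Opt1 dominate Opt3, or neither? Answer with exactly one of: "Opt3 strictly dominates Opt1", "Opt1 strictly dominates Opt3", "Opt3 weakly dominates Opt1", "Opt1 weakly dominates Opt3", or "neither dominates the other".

neither dominates the other

Opt3's payoffs vs Opt1's, by Player 1's action — W: -7<8, X: 9>6, Y: -6<1, Z: -5<-4.
Opt3 does better at X but worse at W, Y, Z; neither strategy dominates the other.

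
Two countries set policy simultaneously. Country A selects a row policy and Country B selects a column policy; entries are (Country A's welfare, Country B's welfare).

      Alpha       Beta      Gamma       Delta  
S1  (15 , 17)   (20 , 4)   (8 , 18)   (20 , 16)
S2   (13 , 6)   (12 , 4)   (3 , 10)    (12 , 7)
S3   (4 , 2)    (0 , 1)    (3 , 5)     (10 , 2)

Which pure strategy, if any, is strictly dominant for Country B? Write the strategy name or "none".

Gamma

Gamma vs Alpha: S1: 18>17, S2: 10>6, S3: 5>2.
Gamma vs Beta: S1: 18>4, S2: 10>4, S3: 5>1.
Gamma vs Delta: S1: 18>16, S2: 10>7, S3: 5>2.
Gamma strictly beats every other strategy against every opponent action, so it is strictly dominant.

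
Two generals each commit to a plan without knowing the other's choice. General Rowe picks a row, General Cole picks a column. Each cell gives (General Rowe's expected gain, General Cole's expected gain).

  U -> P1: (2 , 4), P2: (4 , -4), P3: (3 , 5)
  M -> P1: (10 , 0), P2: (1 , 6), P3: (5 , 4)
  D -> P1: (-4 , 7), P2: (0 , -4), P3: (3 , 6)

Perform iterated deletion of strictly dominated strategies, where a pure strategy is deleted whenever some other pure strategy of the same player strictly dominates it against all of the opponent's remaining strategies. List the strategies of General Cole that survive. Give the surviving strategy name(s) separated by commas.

P2, P3

Row D is eliminated: M beats it against every remaining column (P1: 10>-4, P2: 1>0, P3: 5>3).
General Cole's strategy P1 is strictly dominated by P3 (U: 5>4, M: 4>0) and is removed.
Among the remaining strategies, none is strictly dominated by another pure strategy of the same player, so the elimination stops.
Surviving strategies — General Rowe: {U, M}; General Cole: {P2, P3}.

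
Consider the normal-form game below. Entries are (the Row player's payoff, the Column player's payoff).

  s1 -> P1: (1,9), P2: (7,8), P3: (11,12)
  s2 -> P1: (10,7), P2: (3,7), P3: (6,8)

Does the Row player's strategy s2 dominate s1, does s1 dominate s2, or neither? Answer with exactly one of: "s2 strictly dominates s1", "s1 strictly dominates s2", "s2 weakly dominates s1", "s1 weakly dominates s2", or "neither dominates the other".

s2's payoffs vs s1's, by the Column player's action — P1: 10>1, P2: 3<7, P3: 6<11.
s2 does better at P1 but worse at P2, P3; neither strategy dominates the other.

neither dominates the other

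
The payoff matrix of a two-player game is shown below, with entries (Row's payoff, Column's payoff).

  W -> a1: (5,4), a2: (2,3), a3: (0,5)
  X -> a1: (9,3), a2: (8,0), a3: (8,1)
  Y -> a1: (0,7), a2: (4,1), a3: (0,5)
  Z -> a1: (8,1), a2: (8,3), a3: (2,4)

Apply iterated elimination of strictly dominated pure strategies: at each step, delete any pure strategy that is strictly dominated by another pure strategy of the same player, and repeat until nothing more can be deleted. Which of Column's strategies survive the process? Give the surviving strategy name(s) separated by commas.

For Row, X strictly dominates W on the remaining columns (a1: 9>5, a2: 8>2, a3: 8>0); eliminate W.
Row Y is eliminated: X beats it against every remaining column (a1: 9>0, a2: 8>4, a3: 8>0).
For Column, a3 strictly dominates a2 on the remaining rows (X: 1>0, Z: 4>3); eliminate a2.
Row's strategy Z is strictly dominated by X (a1: 9>8, a3: 8>2) and is removed.
Column a3 is eliminated: a1 beats it against every remaining row (X: 3>1).
Among the remaining strategies, none is strictly dominated by another pure strategy of the same player, so the elimination stops.
Surviving strategies — Row: {X}; Column: {a1}.

a1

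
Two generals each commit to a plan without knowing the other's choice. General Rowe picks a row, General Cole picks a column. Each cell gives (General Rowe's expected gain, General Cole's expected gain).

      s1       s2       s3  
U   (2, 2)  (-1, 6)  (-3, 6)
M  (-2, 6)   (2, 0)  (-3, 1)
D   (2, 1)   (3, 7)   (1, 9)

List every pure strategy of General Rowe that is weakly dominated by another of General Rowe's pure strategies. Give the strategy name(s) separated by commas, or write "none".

D weakly dominates U — s1: 2=2, s2: 3>-1, s3: 1>-3.
D weakly dominates M — s1: 2>-2, s2: 3>2, s3: 1>-3.
D: no other strategy beats it everywhere (U at s2 (3>-1); M at s1 (2>-2)).

U, M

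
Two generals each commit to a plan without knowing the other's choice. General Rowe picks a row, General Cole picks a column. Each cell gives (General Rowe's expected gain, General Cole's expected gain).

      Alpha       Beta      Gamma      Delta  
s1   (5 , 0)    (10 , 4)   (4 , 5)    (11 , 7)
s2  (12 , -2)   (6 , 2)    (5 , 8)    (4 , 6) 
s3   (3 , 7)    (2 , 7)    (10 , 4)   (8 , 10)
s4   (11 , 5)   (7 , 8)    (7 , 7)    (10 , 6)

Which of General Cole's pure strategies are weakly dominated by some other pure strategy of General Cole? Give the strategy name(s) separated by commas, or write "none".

Alpha

Alpha is weakly dominated by Beta (s1: 4>0, s2: 2>-2, s3: 7=7, s4: 8>5).
Beta is not dominated — it holds its own against Alpha at s1 (4>0); Gamma at s3 (7>4); Delta at s4 (8>6).
Nothing dominates Gamma: Alpha at s1 (5>0); Beta at s1 (5>4); Delta at s2 (8>6).
Delta is not dominated — it holds its own against Alpha at s1 (7>0); Beta at s1 (7>4); Gamma at s1 (7>5).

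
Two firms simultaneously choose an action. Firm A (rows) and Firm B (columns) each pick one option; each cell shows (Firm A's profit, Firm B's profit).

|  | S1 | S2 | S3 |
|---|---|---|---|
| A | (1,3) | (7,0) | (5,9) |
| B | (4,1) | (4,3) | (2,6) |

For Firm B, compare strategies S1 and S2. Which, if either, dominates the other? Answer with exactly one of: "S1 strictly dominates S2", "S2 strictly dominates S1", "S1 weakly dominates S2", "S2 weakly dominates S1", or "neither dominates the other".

neither dominates the other

Compare S1 to S2 across each choice by Firm A: A: 3>0, B: 1<3.
S1 does better at A but worse at B; neither strategy dominates the other.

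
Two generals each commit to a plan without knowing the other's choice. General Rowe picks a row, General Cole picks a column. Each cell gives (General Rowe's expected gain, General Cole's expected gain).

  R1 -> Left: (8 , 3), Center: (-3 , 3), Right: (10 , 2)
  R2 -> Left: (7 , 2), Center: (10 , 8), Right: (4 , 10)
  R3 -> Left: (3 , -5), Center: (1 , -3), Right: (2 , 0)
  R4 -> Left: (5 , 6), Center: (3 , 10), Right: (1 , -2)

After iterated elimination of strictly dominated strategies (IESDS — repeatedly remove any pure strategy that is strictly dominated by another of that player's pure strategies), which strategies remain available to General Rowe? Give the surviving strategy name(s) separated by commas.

For General Rowe, R2 strictly dominates R3 on the remaining columns (Left: 7>3, Center: 10>1, Right: 4>2); eliminate R3.
General Rowe's strategy R4 is strictly dominated by R2 (Left: 7>5, Center: 10>3, Right: 4>1) and is removed.
Among the remaining strategies, none is strictly dominated by another pure strategy of the same player, so the elimination stops.
Surviving strategies — General Rowe: {R1, R2}; General Cole: {Left, Center, Right}.

R1, R2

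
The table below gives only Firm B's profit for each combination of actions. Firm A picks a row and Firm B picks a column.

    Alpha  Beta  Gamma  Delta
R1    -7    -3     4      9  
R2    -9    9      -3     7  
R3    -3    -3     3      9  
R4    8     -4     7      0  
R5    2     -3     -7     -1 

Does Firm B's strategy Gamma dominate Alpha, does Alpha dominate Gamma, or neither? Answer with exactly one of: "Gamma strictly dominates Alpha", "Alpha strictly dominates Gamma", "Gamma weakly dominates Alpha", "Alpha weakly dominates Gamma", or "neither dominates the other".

neither dominates the other

Compare Gamma to Alpha across every action of Firm A: R1: 4>-7, R2: -3>-9, R3: 3>-3, R4: 7<8, R5: -7<2.
Gamma does better at R1, R2, R3 but worse at R4, R5; neither strategy dominates the other.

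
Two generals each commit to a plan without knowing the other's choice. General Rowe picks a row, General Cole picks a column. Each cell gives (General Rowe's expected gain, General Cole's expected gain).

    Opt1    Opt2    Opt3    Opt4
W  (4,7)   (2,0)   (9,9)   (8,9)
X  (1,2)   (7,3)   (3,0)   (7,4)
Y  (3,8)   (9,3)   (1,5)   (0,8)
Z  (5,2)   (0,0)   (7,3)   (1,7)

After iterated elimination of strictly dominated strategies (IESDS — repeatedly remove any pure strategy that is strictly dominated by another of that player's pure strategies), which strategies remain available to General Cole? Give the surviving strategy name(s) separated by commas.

Opt3, Opt4

Column Opt2 is eliminated: Opt4 beats it against every remaining row (W: 9>0, X: 4>3, Y: 8>3, Z: 7>0).
General Rowe's strategy X is strictly dominated by W (Opt1: 4>1, Opt3: 9>3, Opt4: 8>7) and is removed.
Row Y is eliminated: W beats it against every remaining column (Opt1: 4>3, Opt3: 9>1, Opt4: 8>0).
Column Opt1 is eliminated: Opt3 beats it against every remaining row (W: 9>7, Z: 3>2).
Row Z is eliminated: W beats it against every remaining column (Opt3: 9>7, Opt4: 8>1).
Among the remaining strategies, none is strictly dominated by another pure strategy of the same player, so the elimination stops.
Surviving strategies — General Rowe: {W}; General Cole: {Opt3, Opt4}.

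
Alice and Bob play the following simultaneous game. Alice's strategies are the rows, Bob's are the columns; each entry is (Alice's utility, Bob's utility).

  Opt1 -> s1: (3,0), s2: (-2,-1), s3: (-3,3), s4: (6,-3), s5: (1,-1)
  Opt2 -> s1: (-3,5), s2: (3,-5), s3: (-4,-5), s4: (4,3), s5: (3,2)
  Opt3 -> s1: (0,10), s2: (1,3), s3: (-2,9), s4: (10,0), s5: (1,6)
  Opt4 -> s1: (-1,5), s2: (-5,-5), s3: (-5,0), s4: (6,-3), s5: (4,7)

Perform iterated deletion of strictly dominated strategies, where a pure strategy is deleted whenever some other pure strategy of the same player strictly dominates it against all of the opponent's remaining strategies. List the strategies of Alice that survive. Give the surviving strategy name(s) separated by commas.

Opt1, Opt2, Opt3, Opt4

Bob's strategy s2 is strictly dominated by s1 (Opt1: 0>-1, Opt2: 5>-5, Opt3: 10>3, Opt4: 5>-5) and is removed.
Bob's strategy s4 is strictly dominated by s1 (Opt1: 0>-3, Opt2: 5>3, Opt3: 10>0, Opt4: 5>-3) and is removed.
Among the remaining strategies, none is strictly dominated by another pure strategy of the same player, so the elimination stops.
Surviving strategies — Alice: {Opt1, Opt2, Opt3, Opt4}; Bob: {s1, s3, s5}.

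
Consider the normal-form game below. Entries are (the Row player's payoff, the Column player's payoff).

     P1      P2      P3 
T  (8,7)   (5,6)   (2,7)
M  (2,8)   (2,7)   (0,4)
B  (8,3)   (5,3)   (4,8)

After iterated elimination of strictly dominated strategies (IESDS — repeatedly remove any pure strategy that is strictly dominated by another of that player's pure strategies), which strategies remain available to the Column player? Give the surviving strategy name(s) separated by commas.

P1, P3

Row M is eliminated: T beats it against every remaining column (P1: 8>2, P2: 5>2, P3: 2>0).
The Column player's strategy P2 is strictly dominated by P3 (T: 7>6, B: 8>3) and is removed.
Among the remaining strategies, none is strictly dominated by another pure strategy of the same player, so the elimination stops.
Surviving strategies — the Row player: {T, B}; the Column player: {P1, P3}.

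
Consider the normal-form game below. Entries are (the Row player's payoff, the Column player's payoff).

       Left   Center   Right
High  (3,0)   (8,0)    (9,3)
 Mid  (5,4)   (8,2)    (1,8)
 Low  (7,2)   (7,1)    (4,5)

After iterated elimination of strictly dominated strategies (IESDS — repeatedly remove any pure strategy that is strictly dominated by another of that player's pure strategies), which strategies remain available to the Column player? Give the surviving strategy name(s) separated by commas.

Right

The Column player's strategy Left is strictly dominated by Right (High: 3>0, Mid: 8>4, Low: 5>2) and is removed.
The Row player's strategy Low is strictly dominated by High (Center: 8>7, Right: 9>4) and is removed.
Column Center is eliminated: Right beats it against every remaining row (High: 3>0, Mid: 8>2).
For the Row player, High strictly dominates Mid on the remaining columns (Right: 9>1); eliminate Mid.
Among the remaining strategies, none is strictly dominated by another pure strategy of the same player, so the elimination stops.
Surviving strategies — the Row player: {High}; the Column player: {Right}.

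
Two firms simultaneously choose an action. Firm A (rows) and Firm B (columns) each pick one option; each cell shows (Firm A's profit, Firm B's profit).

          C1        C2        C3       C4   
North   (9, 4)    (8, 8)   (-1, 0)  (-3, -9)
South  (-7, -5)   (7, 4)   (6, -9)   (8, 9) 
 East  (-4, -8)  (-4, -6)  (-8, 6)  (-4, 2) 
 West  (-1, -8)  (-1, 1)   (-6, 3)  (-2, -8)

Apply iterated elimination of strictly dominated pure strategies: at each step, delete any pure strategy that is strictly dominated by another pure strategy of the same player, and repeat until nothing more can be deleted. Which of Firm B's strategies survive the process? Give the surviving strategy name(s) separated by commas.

C2, C4

For Firm A, North strictly dominates East on the remaining columns (C1: 9>-4, C2: 8>-4, C3: -1>-8, C4: -3>-4); eliminate East.
Column C1 is eliminated: C2 beats it against every remaining row (North: 8>4, South: 4>-5, West: 1>-8).
Row West is eliminated: South beats it against every remaining column (C2: 7>-1, C3: 6>-6, C4: 8>-2).
Firm B's strategy C3 is strictly dominated by C2 (North: 8>0, South: 4>-9) and is removed.
Among the remaining strategies, none is strictly dominated by another pure strategy of the same player, so the elimination stops.
Surviving strategies — Firm A: {North, South}; Firm B: {C2, C4}.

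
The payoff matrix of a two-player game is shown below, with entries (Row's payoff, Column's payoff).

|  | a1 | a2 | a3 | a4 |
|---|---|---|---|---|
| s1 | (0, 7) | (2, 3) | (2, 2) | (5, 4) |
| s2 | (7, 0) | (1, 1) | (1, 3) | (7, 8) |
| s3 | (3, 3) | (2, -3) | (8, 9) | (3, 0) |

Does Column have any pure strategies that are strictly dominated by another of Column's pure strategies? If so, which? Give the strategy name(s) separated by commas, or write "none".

a1: no other strategy beats it everywhere (a2 at s1 (7>3); a3 at s1 (7>2); a4 at s1 (7>4)).
a4 strictly dominates a2 — s1: 4>3, s2: 8>1, s3: 0>-3.
a3 is not dominated — it holds its own against a1 at s2 (3>0); a2 at s2 (3>1); a4 at s3 (9>0).
a4: no other strategy beats it everywhere (a1 at s2 (8>0); a2 at s1 (4>3); a3 at s1 (4>2)).

a2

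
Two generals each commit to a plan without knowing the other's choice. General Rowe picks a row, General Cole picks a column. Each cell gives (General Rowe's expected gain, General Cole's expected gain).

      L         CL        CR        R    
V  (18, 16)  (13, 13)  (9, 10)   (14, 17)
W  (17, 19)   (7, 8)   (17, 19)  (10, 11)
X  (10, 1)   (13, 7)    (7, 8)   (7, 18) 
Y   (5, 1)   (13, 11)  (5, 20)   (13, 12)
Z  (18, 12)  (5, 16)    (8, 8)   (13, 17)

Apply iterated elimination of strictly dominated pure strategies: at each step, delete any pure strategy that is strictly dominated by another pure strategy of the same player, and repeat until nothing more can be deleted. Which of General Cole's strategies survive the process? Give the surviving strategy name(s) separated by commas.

L, CR, R

General Cole's strategy CL is strictly dominated by R (V: 17>13, W: 11>8, X: 18>7, Y: 12>11, Z: 17>16) and is removed.
Row X is eliminated: V beats it against every remaining column (L: 18>10, CR: 9>7, R: 14>7).
General Rowe's strategy Y is strictly dominated by V (L: 18>5, CR: 9>5, R: 14>13) and is removed.
Among the remaining strategies, none is strictly dominated by another pure strategy of the same player, so the elimination stops.
Surviving strategies — General Rowe: {V, W, Z}; General Cole: {L, CR, R}.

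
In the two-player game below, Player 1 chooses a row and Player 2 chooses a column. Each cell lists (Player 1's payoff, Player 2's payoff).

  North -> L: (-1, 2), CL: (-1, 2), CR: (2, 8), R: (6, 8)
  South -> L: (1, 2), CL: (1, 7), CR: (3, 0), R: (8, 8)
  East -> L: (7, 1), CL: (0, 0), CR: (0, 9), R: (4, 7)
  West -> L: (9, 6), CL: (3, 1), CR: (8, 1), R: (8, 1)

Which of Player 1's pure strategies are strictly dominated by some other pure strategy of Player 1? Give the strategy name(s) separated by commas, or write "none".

North, East

North: dominated, since South does at least as well everywhere (L: 1>-1, CL: 1>-1, CR: 3>2, R: 8>6).
Nothing dominates South: North at L (1>-1); East at CL (1>0); West at R (8=8).
West strictly dominates East — L: 9>7, CL: 3>0, CR: 8>0, R: 8>4.
West is not dominated — it holds its own against North at L (9>-1); South at L (9>1); East at L (9>7).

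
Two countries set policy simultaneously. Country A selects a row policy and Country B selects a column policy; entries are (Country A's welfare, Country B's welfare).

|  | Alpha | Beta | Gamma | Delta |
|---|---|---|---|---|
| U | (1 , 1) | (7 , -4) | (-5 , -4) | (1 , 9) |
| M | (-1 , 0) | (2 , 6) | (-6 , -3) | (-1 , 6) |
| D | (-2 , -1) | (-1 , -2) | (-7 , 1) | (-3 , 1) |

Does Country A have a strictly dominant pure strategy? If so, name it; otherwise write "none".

U

U vs M: Alpha: 1>-1, Beta: 7>2, Gamma: -5>-6, Delta: 1>-1.
U vs D: Alpha: 1>-2, Beta: 7>-1, Gamma: -5>-7, Delta: 1>-3.
U strictly beats every other strategy against every opponent action, so it is strictly dominant.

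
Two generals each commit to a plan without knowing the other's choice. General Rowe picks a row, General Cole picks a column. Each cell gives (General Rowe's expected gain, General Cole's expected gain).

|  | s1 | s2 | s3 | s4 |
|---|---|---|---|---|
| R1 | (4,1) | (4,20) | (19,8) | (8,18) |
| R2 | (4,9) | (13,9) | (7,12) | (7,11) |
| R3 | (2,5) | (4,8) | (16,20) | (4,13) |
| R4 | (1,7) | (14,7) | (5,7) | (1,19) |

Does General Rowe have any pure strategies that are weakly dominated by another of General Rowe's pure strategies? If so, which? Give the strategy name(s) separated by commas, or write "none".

Nothing dominates R1: R2 at s3 (19>7); R3 at s1 (4>2); R4 at s1 (4>1).
R2: no other strategy beats it everywhere (R1 at s2 (13>4); R3 at s1 (4>2); R4 at s1 (4>1)).
R3 is weakly dominated by R1 (s1: 4>2, s2: 4=4, s3: 19>16, s4: 8>4).
R4: no other strategy beats it everywhere (R1 at s2 (14>4); R2 at s2 (14>13); R3 at s2 (14>4)).

R3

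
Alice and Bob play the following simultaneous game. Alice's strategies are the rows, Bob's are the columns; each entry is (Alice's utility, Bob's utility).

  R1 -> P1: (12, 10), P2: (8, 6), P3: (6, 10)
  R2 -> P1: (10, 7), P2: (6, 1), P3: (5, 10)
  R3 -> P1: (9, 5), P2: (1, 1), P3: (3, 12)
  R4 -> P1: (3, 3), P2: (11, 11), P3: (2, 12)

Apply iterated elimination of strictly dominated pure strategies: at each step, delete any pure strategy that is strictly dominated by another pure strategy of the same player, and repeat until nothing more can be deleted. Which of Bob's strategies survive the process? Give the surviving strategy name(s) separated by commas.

For Alice, R1 strictly dominates R2 on the remaining columns (P1: 12>10, P2: 8>6, P3: 6>5); eliminate R2.
For Alice, R1 strictly dominates R3 on the remaining columns (P1: 12>9, P2: 8>1, P3: 6>3); eliminate R3.
For Bob, P3 strictly dominates P2 on the remaining rows (R1: 10>6, R4: 12>11); eliminate P2.
For Alice, R1 strictly dominates R4 on the remaining columns (P1: 12>3, P3: 6>2); eliminate R4.
Among the remaining strategies, none is strictly dominated by another pure strategy of the same player, so the elimination stops.
Surviving strategies — Alice: {R1}; Bob: {P1, P3}.

P1, P3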